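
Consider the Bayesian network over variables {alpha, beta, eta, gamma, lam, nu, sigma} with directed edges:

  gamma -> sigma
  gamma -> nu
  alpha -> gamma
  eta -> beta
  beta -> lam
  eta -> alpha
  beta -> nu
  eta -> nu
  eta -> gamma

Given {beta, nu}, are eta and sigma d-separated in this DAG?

4 paths connect eta and sigma; each must be blocked for d-separation to hold:
Path 1: eta → beta → nu ← gamma → sigma
  beta is a chain here and beta is conditioned on, so the path is blocked at beta.
Path 2: eta → alpha → gamma → sigma
  alpha is a chain and alpha is not conditioned on; gamma is a chain and gamma is not conditioned on — no node blocks this path, so it is active.
Path 3: eta → gamma → sigma
  gamma is a chain and gamma is not conditioned on — no node blocks this path, so it is active.
Path 4: eta → nu ← gamma → sigma
  nu is a collider and nu is conditioned on, which opens it; gamma is a fork and gamma is not conditioned on — no node blocks this path, so it is active.
At least one path is unblocked, so d-separation fails.

No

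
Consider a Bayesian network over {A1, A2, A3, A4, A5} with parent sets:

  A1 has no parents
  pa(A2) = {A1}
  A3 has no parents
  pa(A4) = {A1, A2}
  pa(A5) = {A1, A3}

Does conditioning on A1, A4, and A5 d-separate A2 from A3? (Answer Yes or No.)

Yes

We examine all 2 paths between A2 and A3:
  1. A2 ← A1 → A5 ← A3 — A1:fork[blocks]; A5:collider[open] ⇒ blocked
  2. A2 → A4 ← A1 → A5 ← A3 — A4:collider[open]; A1:fork[blocks]; A5:collider[open] ⇒ blocked
All paths are blocked; A2 ⊥ A3 | {A1, A4, A5} holds.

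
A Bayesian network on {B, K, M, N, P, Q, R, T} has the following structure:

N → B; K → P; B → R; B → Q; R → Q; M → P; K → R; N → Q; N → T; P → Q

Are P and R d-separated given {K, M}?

Enumerating the 4 paths from P to R and testing each for blocking by {K, M}:
  1. P → Q ← N → B → R — Q:collider[blocks]; N:fork[open]; B:chain[open] ⇒ blocked
  2. P → Q ← B → R — Q:collider[blocks]; B:fork[open] ⇒ blocked
  3. P → Q ← R — Q:collider[blocks] ⇒ blocked
  4. P ← K → R — K:fork[blocks] ⇒ blocked
All paths are blocked; P ⊥ R | {K, M} holds.

Yes — P and R are d-separated given {K, M}.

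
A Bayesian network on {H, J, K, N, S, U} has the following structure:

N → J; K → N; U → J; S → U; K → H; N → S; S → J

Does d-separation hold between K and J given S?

There are 3 undirected paths between K and J; checking each against the conditioning set {S}:
Path 1: K → N → S → U → J
  S is a chain here and S is conditioned on, so the path is blocked at S.
Path 2: K → N → S → J
  S is a chain here and S is conditioned on, so the path is blocked at S.
Path 3: K → N → J
  N is a chain and N is not conditioned on — no node blocks this path, so it is active.
At least one path is unblocked, so d-separation fails.

No — K and J are not d-separated given {S}.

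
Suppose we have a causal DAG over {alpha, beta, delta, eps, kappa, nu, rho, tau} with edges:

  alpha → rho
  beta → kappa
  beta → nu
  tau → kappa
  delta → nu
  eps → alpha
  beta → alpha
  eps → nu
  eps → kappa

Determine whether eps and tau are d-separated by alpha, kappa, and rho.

There are 3 undirected paths between eps and tau; checking each against the conditioning set {alpha, kappa, rho}:
Path 1: eps → alpha ← beta → kappa ← tau
  alpha is a collider and alpha is conditioned on, which opens it; beta is a fork and beta is not conditioned on; kappa is a collider and kappa is conditioned on, which opens it — no node blocks this path, so it is active.
Path 2: eps → kappa ← tau
  kappa is a collider and kappa is conditioned on, which opens it — no node blocks this path, so it is active.
Path 3: eps → nu ← beta → kappa ← tau
  nu is a collider here and neither nu nor any of its descendants is conditioned on, so the collider stays closed — the path is blocked at nu.
Because an active path exists, eps and tau are not d-separated.

No — eps and tau are not d-separated given {alpha, kappa, rho}.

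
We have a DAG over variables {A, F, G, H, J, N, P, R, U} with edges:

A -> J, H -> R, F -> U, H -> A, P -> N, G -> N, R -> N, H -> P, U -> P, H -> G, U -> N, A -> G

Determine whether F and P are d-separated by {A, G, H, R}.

There are 5 undirected paths between F and P; checking each against the conditioning set {A, G, H, R}:
  1. F → U → P — U:chain[open] ⇒ active
  2. F → U → N ← P — U:chain[open]; N:collider[blocks] ⇒ blocked
  3. F → U → N ← G ← A ← H → P — U:chain[open]; N:collider[blocks]; G:chain[blocks]; A:chain[blocks]; H:fork[blocks] ⇒ blocked
  4. F → U → N ← G ← H → P — U:chain[open]; N:collider[blocks]; G:chain[blocks]; H:fork[blocks] ⇒ blocked
  5. F → U → N ← R ← H → P — U:chain[open]; N:collider[blocks]; R:chain[blocks]; H:fork[blocks] ⇒ blocked
Since the path F → U → P is active, F and P are not d-separated given {A, G, H, R}.

No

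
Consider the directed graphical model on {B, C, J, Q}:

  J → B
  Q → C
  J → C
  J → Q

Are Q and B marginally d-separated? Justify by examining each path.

There are 2 undirected paths between Q and B; checking each against the conditioning set ∅:
Path 1: Q ← J → B
  J is a fork and J is not conditioned on — no node blocks this path, so it is active.
Path 2: Q → C ← J → B
  C is a collider here and neither C nor any of its descendants is conditioned on, so the collider stays closed — the path is blocked at C.
Because an active path exists, Q and B are not d-separated.

No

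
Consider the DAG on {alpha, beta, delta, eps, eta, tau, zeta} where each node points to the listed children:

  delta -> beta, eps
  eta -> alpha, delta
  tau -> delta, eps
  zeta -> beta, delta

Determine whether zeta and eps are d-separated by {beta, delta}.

We examine all 4 paths between zeta and eps:
  1. zeta → beta ← delta ← tau → eps — beta:collider[open]; delta:chain[blocks]; tau:fork[open] ⇒ blocked
  2. zeta → beta ← delta → eps — beta:collider[open]; delta:fork[blocks] ⇒ blocked
  3. zeta → delta ← tau → eps — delta:collider[open]; tau:fork[open] ⇒ active
  4. zeta → delta → eps — delta:chain[blocks] ⇒ blocked
Since the path zeta → delta ← tau → eps is active, zeta and eps are not d-separated given {beta, delta}.

No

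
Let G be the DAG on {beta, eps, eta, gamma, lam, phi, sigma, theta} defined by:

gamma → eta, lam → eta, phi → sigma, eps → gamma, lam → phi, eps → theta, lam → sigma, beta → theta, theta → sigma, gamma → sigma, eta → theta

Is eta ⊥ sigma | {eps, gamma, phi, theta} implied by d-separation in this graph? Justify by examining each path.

There are 6 undirected paths between eta and sigma; checking each against the conditioning set {eps, gamma, phi, theta}:
Path 1: eta → theta → sigma
  theta is a chain here and theta is conditioned on, so the path is blocked at theta.
Path 2: eta → theta ← eps → gamma → sigma
  eps is a fork here and eps is conditioned on, so the path is blocked at eps.
Path 3: eta ← lam → sigma
  lam is a fork and lam is not conditioned on — no node blocks this path, so it is active.
Path 4: eta ← lam → phi → sigma
  phi is a chain here and phi is conditioned on, so the path is blocked at phi.
Path 5: eta ← gamma → sigma
  gamma is a fork here and gamma is conditioned on, so the path is blocked at gamma.
Path 6: eta ← gamma ← eps → theta → sigma
  gamma is a chain here and gamma is conditioned on, so the path is blocked at gamma.
Because an active path exists, eta and sigma are not d-separated.

No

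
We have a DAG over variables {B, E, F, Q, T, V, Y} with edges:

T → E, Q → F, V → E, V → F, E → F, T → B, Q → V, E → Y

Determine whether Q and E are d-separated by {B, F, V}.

4 paths connect Q and E; each must be blocked for d-separation to hold:
Path 1: Q → F ← E
  F is a collider and F is conditioned on, which opens it — no node blocks this path, so it is active.
Path 2: Q → F ← V → E
  V is a fork here and V is conditioned on, so the path is blocked at V.
Path 3: Q → V → E
  V is a chain here and V is conditioned on, so the path is blocked at V.
Path 4: Q → V → F ← E
  V is a chain here and V is conditioned on, so the path is blocked at V.
At least one path is unblocked, so d-separation fails.

No — Q and E are not d-separated given {B, F, V}.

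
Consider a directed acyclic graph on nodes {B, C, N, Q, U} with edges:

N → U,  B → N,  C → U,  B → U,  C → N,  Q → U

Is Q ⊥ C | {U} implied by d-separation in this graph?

No — Q and C are not d-separated given {U}.

There are 3 undirected paths between Q and C; checking each against the conditioning set {U}:
Path 1: Q → U ← C
  U is a collider and U is conditioned on, which opens it — no node blocks this path, so it is active.
Path 2: Q → U ← N ← C
  U is a collider and U is conditioned on, which opens it; N is a chain and N is not conditioned on — no node blocks this path, so it is active.
Path 3: Q → U ← B → N ← C
  U is a collider and U is conditioned on, which opens it; B is a fork and B is not conditioned on; N is a collider and its descendant U is conditioned on, which opens it — no node blocks this path, so it is active.
Since the path Q → U ← C is active, Q and C are not d-separated given {U}.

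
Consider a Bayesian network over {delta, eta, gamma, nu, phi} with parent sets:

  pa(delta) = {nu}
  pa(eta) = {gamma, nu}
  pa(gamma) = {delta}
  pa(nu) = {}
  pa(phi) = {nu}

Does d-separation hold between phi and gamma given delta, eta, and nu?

2 paths connect phi and gamma; each must be blocked for d-separation to hold:
  1. phi ← nu → delta → gamma — nu:fork[blocks]; delta:chain[blocks] ⇒ blocked
  2. phi ← nu → eta ← gamma — nu:fork[blocks]; eta:collider[open] ⇒ blocked
Since every path is blocked, d-separation holds.

Yes — phi and gamma are d-separated given {delta, eta, nu}.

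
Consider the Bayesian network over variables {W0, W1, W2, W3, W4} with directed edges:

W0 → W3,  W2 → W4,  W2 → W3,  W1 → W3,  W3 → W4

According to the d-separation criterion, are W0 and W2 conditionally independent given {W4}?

No — W0 and W2 are not d-separated given {W4}.

2 paths connect W0 and W2; each must be blocked for d-separation to hold:
  1. W0 → W3 ← W2 — W3:collider[open] ⇒ active
  2. W0 → W3 → W4 ← W2 — W3:chain[open]; W4:collider[open] ⇒ active
At least one path is unblocked, so d-separation fails.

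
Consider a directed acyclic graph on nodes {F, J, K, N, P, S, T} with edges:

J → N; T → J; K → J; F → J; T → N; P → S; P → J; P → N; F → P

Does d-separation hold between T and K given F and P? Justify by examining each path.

Yes

There are 4 undirected paths between T and K; checking each against the conditioning set {F, P}:
Path 1: T → N ← P → J ← K
  N is a collider here and neither N nor any of its descendants is conditioned on, so the collider stays closed — the path is blocked at N.
Path 2: T → N ← P ← F → J ← K
  N is a collider here and neither N nor any of its descendants is conditioned on, so the collider stays closed — the path is blocked at N.
Path 3: T → N ← J ← K
  N is a collider here and neither N nor any of its descendants is conditioned on, so the collider stays closed — the path is blocked at N.
Path 4: T → J ← K
  J is a collider here and neither J nor any of its descendants is conditioned on, so the collider stays closed — the path is blocked at J.
Every path is blocked, so T and K are d-separated given {F, P}.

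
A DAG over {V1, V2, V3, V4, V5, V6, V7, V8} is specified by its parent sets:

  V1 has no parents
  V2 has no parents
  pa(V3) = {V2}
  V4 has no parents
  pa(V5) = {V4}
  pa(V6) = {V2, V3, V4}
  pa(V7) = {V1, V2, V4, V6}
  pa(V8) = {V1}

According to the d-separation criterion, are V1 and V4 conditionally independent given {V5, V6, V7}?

No

4 paths connect V1 and V4; each must be blocked for d-separation to hold:
  1. V1 → V7 ← V6 ← V4 — V7:collider[open]; V6:chain[blocks] ⇒ blocked
  2. V1 → V7 ← V4 — V7:collider[open] ⇒ active
  3. V1 → V7 ← V2 → V3 → V6 ← V4 — V7:collider[open]; V2:fork[open]; V3:chain[open]; V6:collider[open] ⇒ active
  4. V1 → V7 ← V2 → V6 ← V4 — V7:collider[open]; V2:fork[open]; V6:collider[open] ⇒ active
Since the path V1 → V7 ← V4 is active, V1 and V4 are not d-separated given {V5, V6, V7}.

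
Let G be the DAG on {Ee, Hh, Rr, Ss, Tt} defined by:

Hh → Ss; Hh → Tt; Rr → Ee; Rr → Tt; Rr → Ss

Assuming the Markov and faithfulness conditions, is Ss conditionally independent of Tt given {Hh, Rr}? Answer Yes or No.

Yes

Enumerating the 2 paths from Ss to Tt and testing each for blocking by {Hh, Rr}:
Path 1: Ss ← Hh → Tt
  Hh is a fork here and Hh is conditioned on, so the path is blocked at Hh.
Path 2: Ss ← Rr → Tt
  Rr is a fork here and Rr is conditioned on, so the path is blocked at Rr.
Since every path is blocked, d-separation holds.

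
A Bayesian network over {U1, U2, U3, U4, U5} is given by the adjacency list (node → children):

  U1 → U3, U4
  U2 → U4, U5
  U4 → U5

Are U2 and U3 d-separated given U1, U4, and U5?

Yes

2 paths connect U2 and U3; each must be blocked for d-separation to hold:
Path 1: U2 → U5 ← U4 ← U1 → U3
  U4 is a chain here and U4 is conditioned on, so the path is blocked at U4.
Path 2: U2 → U4 ← U1 → U3
  U1 is a fork here and U1 is conditioned on, so the path is blocked at U1.
Since every path is blocked, d-separation holds.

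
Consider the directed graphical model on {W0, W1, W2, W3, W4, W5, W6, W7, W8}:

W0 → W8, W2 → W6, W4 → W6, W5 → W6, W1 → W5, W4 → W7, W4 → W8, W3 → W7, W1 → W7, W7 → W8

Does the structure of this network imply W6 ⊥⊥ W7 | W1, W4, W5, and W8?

Yes

Enumerating the 3 paths from W6 to W7 and testing each for blocking by {W1, W4, W5, W8}:
Path 1: W6 ← W5 ← W1 → W7
  W5 is a chain here and W5 is conditioned on, so the path is blocked at W5.
Path 2: W6 ← W4 → W8 ← W7
  W4 is a fork here and W4 is conditioned on, so the path is blocked at W4.
Path 3: W6 ← W4 → W7
  W4 is a fork here and W4 is conditioned on, so the path is blocked at W4.
Every path is blocked, so W6 and W7 are d-separated given {W1, W4, W5, W8}.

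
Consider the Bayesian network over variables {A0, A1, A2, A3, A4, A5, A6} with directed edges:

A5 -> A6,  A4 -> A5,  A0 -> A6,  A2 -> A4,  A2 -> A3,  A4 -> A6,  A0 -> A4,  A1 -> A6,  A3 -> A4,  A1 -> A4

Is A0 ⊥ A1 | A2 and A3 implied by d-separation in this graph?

Yes

There are 6 undirected paths between A0 and A1; checking each against the conditioning set {A2, A3}:
Path 1: A0 → A4 ← A1
  A4 is a collider here and neither A4 nor any of its descendants is conditioned on, so the collider stays closed — the path is blocked at A4.
Path 2: A0 → A4 → A5 → A6 ← A1
  A6 is a collider here and neither A6 nor any of its descendants is conditioned on, so the collider stays closed — the path is blocked at A6.
Path 3: A0 → A4 → A6 ← A1
  A6 is a collider here and neither A6 nor any of its descendants is conditioned on, so the collider stays closed — the path is blocked at A6.
Path 4: A0 → A6 ← A4 ← A1
  A6 is a collider here and neither A6 nor any of its descendants is conditioned on, so the collider stays closed — the path is blocked at A6.
Path 5: A0 → A6 ← A1
  A6 is a collider here and neither A6 nor any of its descendants is conditioned on, so the collider stays closed — the path is blocked at A6.
Path 6: A0 → A6 ← A5 ← A4 ← A1
  A6 is a collider here and neither A6 nor any of its descendants is conditioned on, so the collider stays closed — the path is blocked at A6.
Since every path is blocked, d-separation holds.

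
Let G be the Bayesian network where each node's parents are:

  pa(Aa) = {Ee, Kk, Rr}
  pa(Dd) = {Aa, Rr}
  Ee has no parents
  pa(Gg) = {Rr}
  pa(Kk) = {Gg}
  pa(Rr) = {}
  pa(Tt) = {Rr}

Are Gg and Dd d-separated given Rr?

There are 4 undirected paths between Gg and Dd; checking each against the conditioning set {Rr}:
Path 1: Gg ← Rr → Dd
  Rr is a fork here and Rr is conditioned on, so the path is blocked at Rr.
Path 2: Gg ← Rr → Aa → Dd
  Rr is a fork here and Rr is conditioned on, so the path is blocked at Rr.
Path 3: Gg → Kk → Aa → Dd
  Kk is a chain and Kk is not conditioned on; Aa is a chain and Aa is not conditioned on — no node blocks this path, so it is active.
Path 4: Gg → Kk → Aa ← Rr → Dd
  Aa is a collider here and neither Aa nor any of its descendants is conditioned on, so the collider stays closed — the path is blocked at Aa.
Since the path Gg → Kk → Aa → Dd is active, Gg and Dd are not d-separated given {Rr}.

No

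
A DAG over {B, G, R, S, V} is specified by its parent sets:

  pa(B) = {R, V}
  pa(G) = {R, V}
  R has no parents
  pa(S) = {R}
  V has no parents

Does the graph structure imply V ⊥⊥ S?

Yes

We examine all 2 paths between V and S:
Path 1: V → B ← R → S
  B is a collider here and neither B nor any of its descendants is conditioned on, so the collider stays closed — the path is blocked at B.
Path 2: V → G ← R → S
  G is a collider here and neither G nor any of its descendants is conditioned on, so the collider stays closed — the path is blocked at G.
Every path is blocked, so V and S are d-separated given ∅.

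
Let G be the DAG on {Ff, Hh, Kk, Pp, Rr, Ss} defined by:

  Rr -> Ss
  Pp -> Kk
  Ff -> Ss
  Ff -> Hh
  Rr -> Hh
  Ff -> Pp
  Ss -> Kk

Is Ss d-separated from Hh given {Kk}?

Enumerating the 3 paths from Ss to Hh and testing each for blocking by {Kk}:
Path 1: Ss ← Rr → Hh
  Rr is a fork and Rr is not conditioned on — no node blocks this path, so it is active.
Path 2: Ss ← Ff → Hh
  Ff is a fork and Ff is not conditioned on — no node blocks this path, so it is active.
Path 3: Ss → Kk ← Pp ← Ff → Hh
  Kk is a collider and Kk is conditioned on, which opens it; Pp is a chain and Pp is not conditioned on; Ff is a fork and Ff is not conditioned on — no node blocks this path, so it is active.
Since the path Ss ← Rr → Hh is active, Ss and Hh are not d-separated given {Kk}.

No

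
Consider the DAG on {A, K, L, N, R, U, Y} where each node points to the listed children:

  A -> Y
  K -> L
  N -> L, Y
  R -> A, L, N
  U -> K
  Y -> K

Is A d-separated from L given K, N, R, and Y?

Yes

We examine all 6 paths between A and L:
Path 1: A ← R → L
  R is a fork here and R is conditioned on, so the path is blocked at R.
Path 2: A ← R → N → L
  R is a fork here and R is conditioned on, so the path is blocked at R.
Path 3: A ← R → N → Y → K → L
  R is a fork here and R is conditioned on, so the path is blocked at R.
Path 4: A → Y → K → L
  Y is a chain here and Y is conditioned on, so the path is blocked at Y.
Path 5: A → Y ← N ← R → L
  N is a chain here and N is conditioned on, so the path is blocked at N.
Path 6: A → Y ← N → L
  N is a fork here and N is conditioned on, so the path is blocked at N.
Every path is blocked, so A and L are d-separated given {K, N, R, Y}.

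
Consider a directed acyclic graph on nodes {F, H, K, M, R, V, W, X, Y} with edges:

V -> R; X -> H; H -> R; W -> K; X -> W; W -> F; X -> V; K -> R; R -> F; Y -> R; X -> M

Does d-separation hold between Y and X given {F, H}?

No — Y and X are not d-separated given {F, H}.

We examine all 4 paths between Y and X:
Path 1: Y → R ← K ← W ← X
  R is a collider and its descendant F is conditioned on, which opens it; K is a chain and K is not conditioned on; W is a chain and W is not conditioned on — no node blocks this path, so it is active.
Path 2: Y → R → F ← W ← X
  R is a chain and R is not conditioned on; F is a collider and F is conditioned on, which opens it; W is a chain and W is not conditioned on — no node blocks this path, so it is active.
Path 3: Y → R ← H ← X
  H is a chain here and H is conditioned on, so the path is blocked at H.
Path 4: Y → R ← V ← X
  R is a collider and its descendant F is conditioned on, which opens it; V is a chain and V is not conditioned on — no node blocks this path, so it is active.
At least one path is unblocked, so d-separation fails.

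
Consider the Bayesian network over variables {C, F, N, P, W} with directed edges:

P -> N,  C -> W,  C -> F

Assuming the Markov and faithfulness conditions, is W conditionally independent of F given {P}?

The only undirected path from W to F is:
  1. W ← C → F — C:fork[open] ⇒ active
Since the path W ← C → F is active, W and F are not d-separated given {P}.

No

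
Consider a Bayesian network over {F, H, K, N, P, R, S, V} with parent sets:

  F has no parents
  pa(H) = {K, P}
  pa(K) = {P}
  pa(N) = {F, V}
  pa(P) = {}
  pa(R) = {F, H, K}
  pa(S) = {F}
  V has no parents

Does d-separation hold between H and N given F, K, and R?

3 paths connect H and N; each must be blocked for d-separation to hold:
  1. H ← K → R ← F → N — K:fork[blocks]; R:collider[open]; F:fork[blocks] ⇒ blocked
  2. H → R ← F → N — R:collider[open]; F:fork[blocks] ⇒ blocked
  3. H ← P → K → R ← F → N — P:fork[open]; K:chain[blocks]; R:collider[open]; F:fork[blocks] ⇒ blocked
Since every path is blocked, d-separation holds.

Yes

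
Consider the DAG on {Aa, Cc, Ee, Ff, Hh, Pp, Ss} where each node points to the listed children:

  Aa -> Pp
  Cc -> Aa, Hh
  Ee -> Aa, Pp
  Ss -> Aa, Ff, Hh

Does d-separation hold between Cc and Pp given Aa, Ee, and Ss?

We examine all 4 paths between Cc and Pp:
  1. Cc → Hh ← Ss → Aa → Pp — Hh:collider[blocks]; Ss:fork[blocks]; Aa:chain[blocks] ⇒ blocked
  2. Cc → Hh ← Ss → Aa ← Ee → Pp — Hh:collider[blocks]; Ss:fork[blocks]; Aa:collider[open]; Ee:fork[blocks] ⇒ blocked
  3. Cc → Aa → Pp — Aa:chain[blocks] ⇒ blocked
  4. Cc → Aa ← Ee → Pp — Aa:collider[open]; Ee:fork[blocks] ⇒ blocked
All paths are blocked; Cc ⊥ Pp | {Aa, Ee, Ss} holds.

Yes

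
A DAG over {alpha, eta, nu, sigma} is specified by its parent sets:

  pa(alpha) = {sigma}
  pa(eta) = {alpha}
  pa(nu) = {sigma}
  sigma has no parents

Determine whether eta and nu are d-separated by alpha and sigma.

Yes — eta and nu are d-separated given {alpha, sigma}.

There is one path between eta and nu:
Path 1: eta ← alpha ← sigma → nu
  alpha is a chain here and alpha is conditioned on, so the path is blocked at alpha.
All paths are blocked; eta ⊥ nu | {alpha, sigma} holds.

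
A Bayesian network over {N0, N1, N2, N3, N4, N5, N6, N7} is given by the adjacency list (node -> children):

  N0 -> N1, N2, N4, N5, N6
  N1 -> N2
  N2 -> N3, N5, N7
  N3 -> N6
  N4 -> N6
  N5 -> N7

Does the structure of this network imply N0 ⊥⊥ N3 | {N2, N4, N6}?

We examine all 6 paths between N0 and N3:
  1. N0 → N5 → N7 ← N2 → N3 — N5:chain[open]; N7:collider[blocks]; N2:fork[blocks] ⇒ blocked
  2. N0 → N5 ← N2 → N3 — N5:collider[blocks]; N2:fork[blocks] ⇒ blocked
  3. N0 → N2 → N3 — N2:chain[blocks] ⇒ blocked
  4. N0 → N6 ← N3 — N6:collider[open] ⇒ active
  5. N0 → N1 → N2 → N3 — N1:chain[open]; N2:chain[blocks] ⇒ blocked
  6. N0 → N4 → N6 ← N3 — N4:chain[blocks]; N6:collider[open] ⇒ blocked
Since the path N0 → N6 ← N3 is active, N0 and N3 are not d-separated given {N2, N4, N6}.

No — N0 and N3 are not d-separated given {N2, N4, N6}.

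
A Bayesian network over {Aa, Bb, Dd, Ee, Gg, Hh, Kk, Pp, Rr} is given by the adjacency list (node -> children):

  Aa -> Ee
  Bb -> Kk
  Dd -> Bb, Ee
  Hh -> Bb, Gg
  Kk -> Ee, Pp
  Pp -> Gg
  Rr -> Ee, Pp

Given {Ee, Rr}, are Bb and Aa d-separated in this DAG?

No — Bb and Aa are not d-separated given {Ee, Rr}.

Enumerating the 5 paths from Bb to Aa and testing each for blocking by {Ee, Rr}:
Path 1: Bb → Kk → Pp ← Rr → Ee ← Aa
  Pp is a collider here and neither Pp nor any of its descendants is conditioned on, so the collider stays closed — the path is blocked at Pp.
Path 2: Bb → Kk → Ee ← Aa
  Kk is a chain and Kk is not conditioned on; Ee is a collider and Ee is conditioned on, which opens it — no node blocks this path, so it is active.
Path 3: Bb ← Dd → Ee ← Aa
  Dd is a fork and Dd is not conditioned on; Ee is a collider and Ee is conditioned on, which opens it — no node blocks this path, so it is active.
Path 4: Bb ← Hh → Gg ← Pp ← Kk → Ee ← Aa
  Gg is a collider here and neither Gg nor any of its descendants is conditioned on, so the collider stays closed — the path is blocked at Gg.
Path 5: Bb ← Hh → Gg ← Pp ← Rr → Ee ← Aa
  Gg is a collider here and neither Gg nor any of its descendants is conditioned on, so the collider stays closed — the path is blocked at Gg.
At least one path is unblocked, so d-separation fails.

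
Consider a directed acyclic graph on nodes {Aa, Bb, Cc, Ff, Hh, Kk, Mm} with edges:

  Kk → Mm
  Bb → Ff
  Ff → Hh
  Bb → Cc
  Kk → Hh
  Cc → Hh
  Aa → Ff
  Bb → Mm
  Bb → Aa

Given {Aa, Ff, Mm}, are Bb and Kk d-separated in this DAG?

Enumerating the 4 paths from Bb to Kk and testing each for blocking by {Aa, Ff, Mm}:
Path 1: Bb → Aa → Ff → Hh ← Kk
  Aa is a chain here and Aa is conditioned on, so the path is blocked at Aa.
Path 2: Bb → Mm ← Kk
  Mm is a collider and Mm is conditioned on, which opens it — no node blocks this path, so it is active.
Path 3: Bb → Cc → Hh ← Kk
  Hh is a collider here and neither Hh nor any of its descendants is conditioned on, so the collider stays closed — the path is blocked at Hh.
Path 4: Bb → Ff → Hh ← Kk
  Ff is a chain here and Ff is conditioned on, so the path is blocked at Ff.
At least one path is unblocked, so d-separation fails.

No — Bb and Kk are not d-separated given {Aa, Ff, Mm}.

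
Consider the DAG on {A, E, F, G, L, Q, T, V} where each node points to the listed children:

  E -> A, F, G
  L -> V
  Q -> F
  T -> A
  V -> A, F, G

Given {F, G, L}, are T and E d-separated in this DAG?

Enumerating the 3 paths from T to E and testing each for blocking by {F, G, L}:
Path 1: T → A ← E
  A is a collider here and neither A nor any of its descendants is conditioned on, so the collider stays closed — the path is blocked at A.
Path 2: T → A ← V → G ← E
  A is a collider here and neither A nor any of its descendants is conditioned on, so the collider stays closed — the path is blocked at A.
Path 3: T → A ← V → F ← E
  A is a collider here and neither A nor any of its descendants is conditioned on, so the collider stays closed — the path is blocked at A.
Since every path is blocked, d-separation holds.

Yes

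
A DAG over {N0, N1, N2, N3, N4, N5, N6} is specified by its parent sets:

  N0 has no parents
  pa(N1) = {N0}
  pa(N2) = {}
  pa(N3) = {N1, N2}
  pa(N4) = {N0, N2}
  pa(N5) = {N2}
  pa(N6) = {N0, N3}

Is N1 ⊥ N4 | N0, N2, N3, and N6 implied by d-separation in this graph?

Yes

We examine all 4 paths between N1 and N4:
Path 1: N1 → N3 ← N2 → N4
  N2 is a fork here and N2 is conditioned on, so the path is blocked at N2.
Path 2: N1 → N3 → N6 ← N0 → N4
  N3 is a chain here and N3 is conditioned on, so the path is blocked at N3.
Path 3: N1 ← N0 → N6 ← N3 ← N2 → N4
  N0 is a fork here and N0 is conditioned on, so the path is blocked at N0.
Path 4: N1 ← N0 → N4
  N0 is a fork here and N0 is conditioned on, so the path is blocked at N0.
All paths are blocked; N1 ⊥ N4 | {N0, N2, N3, N6} holds.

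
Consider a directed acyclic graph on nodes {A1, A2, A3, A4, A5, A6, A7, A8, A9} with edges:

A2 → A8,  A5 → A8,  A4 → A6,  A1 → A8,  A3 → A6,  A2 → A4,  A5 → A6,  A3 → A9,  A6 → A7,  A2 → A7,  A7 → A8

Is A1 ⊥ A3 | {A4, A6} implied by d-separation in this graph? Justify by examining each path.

5 paths connect A1 and A3; each must be blocked for d-separation to hold:
Path 1: A1 → A8 ← A7 ← A2 → A4 → A6 ← A3
  A8 is a collider here and neither A8 nor any of its descendants is conditioned on, so the collider stays closed — the path is blocked at A8.
Path 2: A1 → A8 ← A7 ← A6 ← A3
  A8 is a collider here and neither A8 nor any of its descendants is conditioned on, so the collider stays closed — the path is blocked at A8.
Path 3: A1 → A8 ← A5 → A6 ← A3
  A8 is a collider here and neither A8 nor any of its descendants is conditioned on, so the collider stays closed — the path is blocked at A8.
Path 4: A1 → A8 ← A2 → A7 ← A6 ← A3
  A8 is a collider here and neither A8 nor any of its descendants is conditioned on, so the collider stays closed — the path is blocked at A8.
Path 5: A1 → A8 ← A2 → A4 → A6 ← A3
  A8 is a collider here and neither A8 nor any of its descendants is conditioned on, so the collider stays closed — the path is blocked at A8.
All paths are blocked; A1 ⊥ A3 | {A4, A6} holds.

Yes — A1 and A3 are d-separated given {A4, A6}.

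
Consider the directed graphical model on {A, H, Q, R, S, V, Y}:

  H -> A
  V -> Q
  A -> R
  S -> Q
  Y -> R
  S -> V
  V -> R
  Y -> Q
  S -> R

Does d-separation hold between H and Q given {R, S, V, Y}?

Enumerating the 5 paths from H to Q and testing each for blocking by {R, S, V, Y}:
  1. H → A → R ← V ← S → Q — A:chain[open]; R:collider[open]; V:chain[blocks]; S:fork[blocks] ⇒ blocked
  2. H → A → R ← V → Q — A:chain[open]; R:collider[open]; V:fork[blocks] ⇒ blocked
  3. H → A → R ← Y → Q — A:chain[open]; R:collider[open]; Y:fork[blocks] ⇒ blocked
  4. H → A → R ← S → V → Q — A:chain[open]; R:collider[open]; S:fork[blocks]; V:chain[blocks] ⇒ blocked
  5. H → A → R ← S → Q — A:chain[open]; R:collider[open]; S:fork[blocks] ⇒ blocked
Every path is blocked, so H and Q are d-separated given {R, S, V, Y}.

Yes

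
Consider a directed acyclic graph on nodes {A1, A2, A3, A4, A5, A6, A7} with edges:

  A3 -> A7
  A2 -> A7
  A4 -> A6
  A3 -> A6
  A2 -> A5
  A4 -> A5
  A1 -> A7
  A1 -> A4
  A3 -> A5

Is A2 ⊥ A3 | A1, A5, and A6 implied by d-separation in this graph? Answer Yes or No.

No

There are 6 undirected paths between A2 and A3; checking each against the conditioning set {A1, A5, A6}:
  1. A2 → A5 ← A4 ← A1 → A7 ← A3 — A5:collider[open]; A4:chain[open]; A1:fork[blocks]; A7:collider[blocks] ⇒ blocked
  2. A2 → A5 ← A4 → A6 ← A3 — A5:collider[open]; A4:fork[open]; A6:collider[open] ⇒ active
  3. A2 → A5 ← A3 — A5:collider[open] ⇒ active
  4. A2 → A7 ← A1 → A4 → A5 ← A3 — A7:collider[blocks]; A1:fork[blocks]; A4:chain[open]; A5:collider[open] ⇒ blocked
  5. A2 → A7 ← A1 → A4 → A6 ← A3 — A7:collider[blocks]; A1:fork[blocks]; A4:chain[open]; A6:collider[open] ⇒ blocked
  6. A2 → A7 ← A3 — A7:collider[blocks] ⇒ blocked
At least one path is unblocked, so d-separation fails.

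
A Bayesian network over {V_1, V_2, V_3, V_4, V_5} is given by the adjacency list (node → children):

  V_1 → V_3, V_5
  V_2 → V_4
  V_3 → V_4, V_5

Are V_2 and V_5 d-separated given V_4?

No — V_2 and V_5 are not d-separated given {V_4}.

There are 2 undirected paths between V_2 and V_5; checking each against the conditioning set {V_4}:
Path 1: V_2 → V_4 ← V_3 → V_5
  V_4 is a collider and V_4 is conditioned on, which opens it; V_3 is a fork and V_3 is not conditioned on — no node blocks this path, so it is active.
Path 2: V_2 → V_4 ← V_3 ← V_1 → V_5
  V_4 is a collider and V_4 is conditioned on, which opens it; V_3 is a chain and V_3 is not conditioned on; V_1 is a fork and V_1 is not conditioned on — no node blocks this path, so it is active.
At least one path is unblocked, so d-separation fails.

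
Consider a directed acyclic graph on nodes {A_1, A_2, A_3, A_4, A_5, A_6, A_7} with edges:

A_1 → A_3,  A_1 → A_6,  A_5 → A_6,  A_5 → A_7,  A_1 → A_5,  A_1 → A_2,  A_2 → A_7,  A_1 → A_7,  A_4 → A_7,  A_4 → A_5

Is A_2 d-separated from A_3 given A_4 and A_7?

We examine all 6 paths between A_2 and A_3:
  1. A_2 ← A_1 → A_3 — A_1:fork[open] ⇒ active
  2. A_2 → A_7 ← A_1 → A_3 — A_7:collider[open]; A_1:fork[open] ⇒ active
  3. A_2 → A_7 ← A_5 ← A_1 → A_3 — A_7:collider[open]; A_5:chain[open]; A_1:fork[open] ⇒ active
  4. A_2 → A_7 ← A_5 → A_6 ← A_1 → A_3 — A_7:collider[open]; A_5:fork[open]; A_6:collider[blocks]; A_1:fork[open] ⇒ blocked
  5. A_2 → A_7 ← A_4 → A_5 ← A_1 → A_3 — A_7:collider[open]; A_4:fork[blocks]; A_5:collider[open]; A_1:fork[open] ⇒ blocked
  6. A_2 → A_7 ← A_4 → A_5 → A_6 ← A_1 → A_3 — A_7:collider[open]; A_4:fork[blocks]; A_5:chain[open]; A_6:collider[blocks]; A_1:fork[open] ⇒ blocked
Because an active path exists, A_2 and A_3 are not d-separated.

No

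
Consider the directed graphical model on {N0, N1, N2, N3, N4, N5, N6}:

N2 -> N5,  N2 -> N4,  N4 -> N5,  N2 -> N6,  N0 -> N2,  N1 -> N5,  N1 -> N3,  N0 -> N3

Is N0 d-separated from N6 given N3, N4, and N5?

No

3 paths connect N0 and N6; each must be blocked for d-separation to hold:
Path 1: N0 → N3 ← N1 → N5 ← N4 ← N2 → N6
  N4 is a chain here and N4 is conditioned on, so the path is blocked at N4.
Path 2: N0 → N3 ← N1 → N5 ← N2 → N6
  N3 is a collider and N3 is conditioned on, which opens it; N1 is a fork and N1 is not conditioned on; N5 is a collider and N5 is conditioned on, which opens it; N2 is a fork and N2 is not conditioned on — no node blocks this path, so it is active.
Path 3: N0 → N2 → N6
  N2 is a chain and N2 is not conditioned on — no node blocks this path, so it is active.
Since the path N0 → N3 ← N1 → N5 ← N2 → N6 is active, N0 and N6 are not d-separated given {N3, N4, N5}.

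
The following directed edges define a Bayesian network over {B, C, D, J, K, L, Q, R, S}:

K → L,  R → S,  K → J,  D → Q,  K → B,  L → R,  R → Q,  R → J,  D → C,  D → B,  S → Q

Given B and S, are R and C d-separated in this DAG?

No — R and C are not d-separated given {B, S}.

We examine all 4 paths between R and C:
Path 1: R ← L ← K → B ← D → C
  L is a chain and L is not conditioned on; K is a fork and K is not conditioned on; B is a collider and B is conditioned on, which opens it; D is a fork and D is not conditioned on — no node blocks this path, so it is active.
Path 2: R → J ← K → B ← D → C
  J is a collider here and neither J nor any of its descendants is conditioned on, so the collider stays closed — the path is blocked at J.
Path 3: R → Q ← D → C
  Q is a collider here and neither Q nor any of its descendants is conditioned on, so the collider stays closed — the path is blocked at Q.
Path 4: R → S → Q ← D → C
  S is a chain here and S is conditioned on, so the path is blocked at S.
At least one path is unblocked, so d-separation fails.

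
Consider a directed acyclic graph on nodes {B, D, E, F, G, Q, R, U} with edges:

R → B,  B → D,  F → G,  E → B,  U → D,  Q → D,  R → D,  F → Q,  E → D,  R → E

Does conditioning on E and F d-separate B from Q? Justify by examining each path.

Enumerating the 5 paths from B to Q and testing each for blocking by {E, F}:
Path 1: B ← R → D ← Q
  D is a collider here and neither D nor any of its descendants is conditioned on, so the collider stays closed — the path is blocked at D.
Path 2: B ← R → E → D ← Q
  E is a chain here and E is conditioned on, so the path is blocked at E.
Path 3: B → D ← Q
  D is a collider here and neither D nor any of its descendants is conditioned on, so the collider stays closed — the path is blocked at D.
Path 4: B ← E ← R → D ← Q
  E is a chain here and E is conditioned on, so the path is blocked at E.
Path 5: B ← E → D ← Q
  E is a fork here and E is conditioned on, so the path is blocked at E.
Since every path is blocked, d-separation holds.

Yes — B and Q are d-separated given {E, F}.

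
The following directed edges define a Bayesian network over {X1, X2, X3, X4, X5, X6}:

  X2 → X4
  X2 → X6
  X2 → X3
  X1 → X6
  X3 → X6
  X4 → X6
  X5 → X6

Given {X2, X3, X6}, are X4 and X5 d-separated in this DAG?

We examine all 3 paths between X4 and X5:
Path 1: X4 ← X2 → X6 ← X5
  X2 is a fork here and X2 is conditioned on, so the path is blocked at X2.
Path 2: X4 ← X2 → X3 → X6 ← X5
  X2 is a fork here and X2 is conditioned on, so the path is blocked at X2.
Path 3: X4 → X6 ← X5
  X6 is a collider and X6 is conditioned on, which opens it — no node blocks this path, so it is active.
Since the path X4 → X6 ← X5 is active, X4 and X5 are not d-separated given {X2, X3, X6}.

No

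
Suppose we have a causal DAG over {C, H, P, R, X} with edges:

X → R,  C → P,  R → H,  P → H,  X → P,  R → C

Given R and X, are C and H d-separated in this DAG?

There are 4 undirected paths between C and H; checking each against the conditioning set {R, X}:
Path 1: C → P ← X → R → H
  P is a collider here and neither P nor any of its descendants is conditioned on, so the collider stays closed — the path is blocked at P.
Path 2: C → P → H
  P is a chain and P is not conditioned on — no node blocks this path, so it is active.
Path 3: C ← R ← X → P → H
  R is a chain here and R is conditioned on, so the path is blocked at R.
Path 4: C ← R → H
  R is a fork here and R is conditioned on, so the path is blocked at R.
Because an active path exists, C and H are not d-separated.

No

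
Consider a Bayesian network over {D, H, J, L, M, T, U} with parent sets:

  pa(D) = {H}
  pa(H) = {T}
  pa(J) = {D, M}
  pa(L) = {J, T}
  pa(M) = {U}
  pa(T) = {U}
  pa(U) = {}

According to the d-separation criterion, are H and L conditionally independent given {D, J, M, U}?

Enumerating the 4 paths from H to L and testing each for blocking by {D, J, M, U}:
Path 1: H → D → J ← M ← U → T → L
  D is a chain here and D is conditioned on, so the path is blocked at D.
Path 2: H → D → J → L
  D is a chain here and D is conditioned on, so the path is blocked at D.
Path 3: H ← T ← U → M → J → L
  U is a fork here and U is conditioned on, so the path is blocked at U.
Path 4: H ← T → L
  T is a fork and T is not conditioned on — no node blocks this path, so it is active.
Because an active path exists, H and L are not d-separated.

No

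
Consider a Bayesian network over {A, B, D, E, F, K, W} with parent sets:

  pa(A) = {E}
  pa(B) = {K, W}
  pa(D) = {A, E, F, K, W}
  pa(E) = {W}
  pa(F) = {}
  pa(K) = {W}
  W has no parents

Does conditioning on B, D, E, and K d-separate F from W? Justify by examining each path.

No

We examine all 5 paths between F and W:
Path 1: F → D ← K → B ← W
  K is a fork here and K is conditioned on, so the path is blocked at K.
Path 2: F → D ← K ← W
  K is a chain here and K is conditioned on, so the path is blocked at K.
Path 3: F → D ← E ← W
  E is a chain here and E is conditioned on, so the path is blocked at E.
Path 4: F → D ← A ← E ← W
  E is a chain here and E is conditioned on, so the path is blocked at E.
Path 5: F → D ← W
  D is a collider and D is conditioned on, which opens it — no node blocks this path, so it is active.
Since the path F → D ← W is active, F and W are not d-separated given {B, D, E, K}.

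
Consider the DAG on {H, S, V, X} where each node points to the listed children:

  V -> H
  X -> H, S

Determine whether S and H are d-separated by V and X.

Yes

Only one path connects S and H:
Path 1: S ← X → H
  X is a fork here and X is conditioned on, so the path is blocked at X.
Every path is blocked, so S and H are d-separated given {V, X}.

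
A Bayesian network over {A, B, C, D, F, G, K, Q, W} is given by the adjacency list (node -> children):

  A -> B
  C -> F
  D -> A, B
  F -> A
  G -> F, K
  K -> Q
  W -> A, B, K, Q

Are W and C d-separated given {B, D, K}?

There are 5 undirected paths between W and C; checking each against the conditioning set {B, D, K}:
  1. W → K ← G → F ← C — K:collider[open]; G:fork[open]; F:collider[open] ⇒ active
  2. W → A ← F ← C — A:collider[open]; F:chain[open] ⇒ active
  3. W → B ← A ← F ← C — B:collider[open]; A:chain[open]; F:chain[open] ⇒ active
  4. W → B ← D → A ← F ← C — B:collider[open]; D:fork[blocks]; A:collider[open]; F:chain[open] ⇒ blocked
  5. W → Q ← K ← G → F ← C — Q:collider[blocks]; K:chain[blocks]; G:fork[open]; F:collider[open] ⇒ blocked
Because an active path exists, W and C are not d-separated.

No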